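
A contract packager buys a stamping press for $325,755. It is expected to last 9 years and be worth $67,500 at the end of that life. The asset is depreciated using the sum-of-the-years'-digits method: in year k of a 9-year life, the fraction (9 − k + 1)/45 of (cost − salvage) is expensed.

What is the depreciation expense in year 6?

$22,956

Depreciable base = $325,755 − $67,500 = $258,255.
Sum of the years' digits = 9+8+7+6+5+4+3+2+1 = 45.
Year 1: $258,255 × 9/45 = $51,651. Book value $274,104.
Year 2: $258,255 × 8/45 = $45,912. Book value $228,192.
Year 3: $258,255 × 7/45 = $40,173. Book value $188,019.
Year 4: $258,255 × 6/45 = $34,434. Book value $153,585.
Year 5: $258,255 × 5/45 = $28,695. Book value $124,890.
Year 6: $258,255 × 4/45 = $22,956. Book value $101,934.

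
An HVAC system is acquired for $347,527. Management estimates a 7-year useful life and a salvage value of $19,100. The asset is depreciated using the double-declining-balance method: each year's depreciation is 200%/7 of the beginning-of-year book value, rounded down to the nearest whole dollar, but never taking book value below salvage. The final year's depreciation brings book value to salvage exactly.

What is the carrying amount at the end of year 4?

Depreciable base = $347,527 − $19,100 = $328,427.
Year 1: ⌊$347,527 × 200%/7⌋ = $99,293. Book value $248,234.
Year 2: ⌊$248,234 × 200%/7⌋ = $70,924. Book value $177,310.
Year 3: ⌊$177,310 × 200%/7⌋ = $50,660. Book value $126,650.
Year 4: ⌊$126,650 × 200%/7⌋ = $36,185. Book value $90,465.

$90,465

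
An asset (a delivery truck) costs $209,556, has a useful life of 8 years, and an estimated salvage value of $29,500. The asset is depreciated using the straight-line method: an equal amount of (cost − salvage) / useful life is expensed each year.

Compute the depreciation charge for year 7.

$22,507

Depreciable base = $209,556 − $29,500 = $180,056.
Annual expense = $180,056 / 8 = $22,507.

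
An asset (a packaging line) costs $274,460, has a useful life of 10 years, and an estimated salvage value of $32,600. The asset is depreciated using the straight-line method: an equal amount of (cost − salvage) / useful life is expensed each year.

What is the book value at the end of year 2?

Depreciable base = $274,460 − $32,600 = $241,860.
Annual expense = $241,860 / 10 = $24,186.
End of year 1: book value $250,274.
End of year 2: book value $226,088.

$226,088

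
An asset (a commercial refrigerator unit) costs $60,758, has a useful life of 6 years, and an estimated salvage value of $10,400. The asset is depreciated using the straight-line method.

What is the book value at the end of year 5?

$18,793

Depreciable base = $60,758 − $10,400 = $50,358.
Annual expense = $50,358 / 6 = $8,393.
End of year 1: book value $52,365.
End of year 2: book value $43,972.
End of year 3: book value $35,579.
End of year 4: book value $27,186.
End of year 5: book value $18,793.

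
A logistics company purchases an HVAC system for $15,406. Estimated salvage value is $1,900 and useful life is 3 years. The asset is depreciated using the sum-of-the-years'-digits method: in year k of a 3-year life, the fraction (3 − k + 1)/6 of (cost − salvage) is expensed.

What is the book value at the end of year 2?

$4,151

Depreciable base = $15,406 − $1,900 = $13,506.
Sum of the years' digits = 3+2+1 = 6.
Year 1: $13,506 × 3/6 = $6,753. Book value $8,653.
Year 2: $13,506 × 2/6 = $4,502. Book value $4,151.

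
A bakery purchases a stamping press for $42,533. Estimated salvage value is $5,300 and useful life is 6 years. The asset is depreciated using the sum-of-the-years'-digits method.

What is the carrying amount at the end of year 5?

$7,073

Depreciable base = $42,533 − $5,300 = $37,233.
Sum of the years' digits = 6+5+4+3+2+1 = 21.
Year 1: $37,233 × 6/21 = $10,638. Book value $31,895.
Year 2: $37,233 × 5/21 = $8,865. Book value $23,030.
Year 3: $37,233 × 4/21 = $7,092. Book value $15,938.
Year 4: $37,233 × 3/21 = $5,319. Book value $10,619.
Year 5: $37,233 × 2/21 = $3,546. Book value $7,073.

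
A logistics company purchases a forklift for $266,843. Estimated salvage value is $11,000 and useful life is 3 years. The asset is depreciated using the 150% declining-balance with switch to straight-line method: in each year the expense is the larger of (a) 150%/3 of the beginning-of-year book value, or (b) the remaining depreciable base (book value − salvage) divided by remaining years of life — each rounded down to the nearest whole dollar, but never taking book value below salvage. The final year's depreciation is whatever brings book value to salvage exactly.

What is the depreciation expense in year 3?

$55,711

Depreciable base = $266,843 − $11,000 = $255,843.
Year 1: DB = ⌊$266,843 × 150%/3⌋ = $133,421; SL = ⌊$255,843/3⌋ = $85,281 → take DB $133,421. Book value $133,422.
Year 2: DB = ⌊$133,422 × 150%/3⌋ = $66,711; SL = ⌊$122,422/2⌋ = $61,211 → take DB $66,711. Book value $66,711.
Year 3 (final): $66,711 − $11,000 = $55,711. Book value $11,000.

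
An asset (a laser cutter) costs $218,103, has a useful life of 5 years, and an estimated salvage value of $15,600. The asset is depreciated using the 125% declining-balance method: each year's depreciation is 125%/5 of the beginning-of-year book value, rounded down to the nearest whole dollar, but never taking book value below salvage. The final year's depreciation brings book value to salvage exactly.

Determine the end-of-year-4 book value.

Depreciable base = $218,103 − $15,600 = $202,503.
Year 1: ⌊$218,103 × 125%/5⌋ = $54,525. Book value $163,578.
Year 2: ⌊$163,578 × 125%/5⌋ = $40,894. Book value $122,684.
Year 3: ⌊$122,684 × 125%/5⌋ = $30,671. Book value $92,013.
Year 4: ⌊$92,013 × 125%/5⌋ = $23,003. Book value $69,010.

$69,010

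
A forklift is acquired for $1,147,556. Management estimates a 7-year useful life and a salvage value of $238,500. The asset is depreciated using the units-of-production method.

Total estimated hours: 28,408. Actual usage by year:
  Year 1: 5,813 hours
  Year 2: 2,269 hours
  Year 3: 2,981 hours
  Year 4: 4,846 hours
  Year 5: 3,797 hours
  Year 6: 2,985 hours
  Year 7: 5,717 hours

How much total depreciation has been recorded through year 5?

$630,592

Depreciable base = $1,147,556 − $238,500 = $909,056.
Rate = $909,056 / 28,408 hours = $32 per hour.
Year 1: 5,813 × $32 = $186,016. Book value $961,540.
Year 2: 2,269 × $32 = $72,608. Book value $888,932.
Year 3: 2,981 × $32 = $95,392. Book value $793,540.
Year 4: 4,846 × $32 = $155,072. Book value $638,468.
Year 5: 3,797 × $32 = $121,504. Book value $516,964.
Accumulated through year 5 = $1,147,556 − $516,964 = $630,592.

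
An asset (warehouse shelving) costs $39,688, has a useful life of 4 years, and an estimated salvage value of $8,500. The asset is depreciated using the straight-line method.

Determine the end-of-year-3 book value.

$16,297

Depreciable base = $39,688 − $8,500 = $31,188.
Annual expense = $31,188 / 4 = $7,797.
End of year 1: book value $31,891.
End of year 2: book value $24,094.
End of year 3: book value $16,297.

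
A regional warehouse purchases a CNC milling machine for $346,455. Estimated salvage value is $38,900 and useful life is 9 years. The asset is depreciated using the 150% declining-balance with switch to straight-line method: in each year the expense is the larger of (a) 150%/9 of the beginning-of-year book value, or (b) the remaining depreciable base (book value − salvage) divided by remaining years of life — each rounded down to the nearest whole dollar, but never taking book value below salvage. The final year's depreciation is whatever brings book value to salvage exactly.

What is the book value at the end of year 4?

$167,080

Depreciable base = $346,455 − $38,900 = $307,555.
Year 1: DB = ⌊$346,455 × 150%/9⌋ = $57,742; SL = ⌊$307,555/9⌋ = $34,172 → take DB $57,742. Book value $288,713.
Year 2: DB = ⌊$288,713 × 150%/9⌋ = $48,118; SL = ⌊$249,813/8⌋ = $31,226 → take DB $48,118. Book value $240,595.
Year 3: DB = ⌊$240,595 × 150%/9⌋ = $40,099; SL = ⌊$201,695/7⌋ = $28,813 → take DB $40,099. Book value $200,496.
Year 4: DB = ⌊$200,496 × 150%/9⌋ = $33,416; SL = ⌊$161,596/6⌋ = $26,932 → take DB $33,416. Book value $167,080.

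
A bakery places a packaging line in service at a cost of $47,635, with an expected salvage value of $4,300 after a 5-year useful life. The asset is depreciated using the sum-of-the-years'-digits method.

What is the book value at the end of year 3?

Depreciable base = $47,635 − $4,300 = $43,335.
Sum of the years' digits = 5+4+3+2+1 = 15.
Year 1: $43,335 × 5/15 = $14,445. Book value $33,190.
Year 2: $43,335 × 4/15 = $11,556. Book value $21,634.
Year 3: $43,335 × 3/15 = $8,667. Book value $12,967.

$12,967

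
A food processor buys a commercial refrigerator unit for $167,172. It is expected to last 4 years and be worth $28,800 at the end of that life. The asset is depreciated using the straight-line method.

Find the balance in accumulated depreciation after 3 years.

$103,779

Depreciable base = $167,172 − $28,800 = $138,372.
Annual expense = $138,372 / 4 = $34,593.
End of year 1: book value $132,579.
End of year 2: book value $97,986.
End of year 3: book value $63,393.
Accumulated through year 3 = $167,172 − $63,393 = $103,779.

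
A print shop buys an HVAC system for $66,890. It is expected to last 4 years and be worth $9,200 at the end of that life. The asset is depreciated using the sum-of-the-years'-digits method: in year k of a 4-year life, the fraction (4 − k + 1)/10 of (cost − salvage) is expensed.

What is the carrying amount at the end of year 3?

$14,969

Depreciable base = $66,890 − $9,200 = $57,690.
Sum of the years' digits = 4+3+2+1 = 10.
Year 1: $57,690 × 4/10 = $23,076. Book value $43,814.
Year 2: $57,690 × 3/10 = $17,307. Book value $26,507.
Year 3: $57,690 × 2/10 = $11,538. Book value $14,969.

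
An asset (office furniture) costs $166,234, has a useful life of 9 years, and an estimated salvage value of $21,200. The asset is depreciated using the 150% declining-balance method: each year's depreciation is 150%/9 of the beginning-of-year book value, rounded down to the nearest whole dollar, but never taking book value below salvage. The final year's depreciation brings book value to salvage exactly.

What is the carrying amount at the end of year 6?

$55,673

Depreciable base = $166,234 − $21,200 = $145,034.
Year 1: ⌊$166,234 × 150%/9⌋ = $27,705. Book value $138,529.
Year 2: ⌊$138,529 × 150%/9⌋ = $23,088. Book value $115,441.
Year 3: ⌊$115,441 × 150%/9⌋ = $19,240. Book value $96,201.
Year 4: ⌊$96,201 × 150%/9⌋ = $16,033. Book value $80,168.
Year 5: ⌊$80,168 × 150%/9⌋ = $13,361. Book value $66,807.
Year 6: ⌊$66,807 × 150%/9⌋ = $11,134. Book value $55,673.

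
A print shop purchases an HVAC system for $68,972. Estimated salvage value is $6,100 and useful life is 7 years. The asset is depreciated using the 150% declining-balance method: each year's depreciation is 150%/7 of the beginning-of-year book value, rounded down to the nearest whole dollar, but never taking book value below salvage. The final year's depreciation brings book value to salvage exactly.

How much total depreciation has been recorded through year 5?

$48,317

Depreciable base = $68,972 − $6,100 = $62,872.
Year 1: ⌊$68,972 × 150%/7⌋ = $14,779. Book value $54,193.
Year 2: ⌊$54,193 × 150%/7⌋ = $11,612. Book value $42,581.
Year 3: ⌊$42,581 × 150%/7⌋ = $9,124. Book value $33,457.
Year 4: ⌊$33,457 × 150%/7⌋ = $7,169. Book value $26,288.
Year 5: ⌊$26,288 × 150%/7⌋ = $5,633. Book value $20,655.
Accumulated through year 5 = $68,972 − $20,655 = $48,317.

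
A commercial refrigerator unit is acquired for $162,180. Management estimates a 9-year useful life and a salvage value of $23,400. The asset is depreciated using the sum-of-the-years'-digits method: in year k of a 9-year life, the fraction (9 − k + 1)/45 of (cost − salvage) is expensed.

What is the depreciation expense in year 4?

Depreciable base = $162,180 − $23,400 = $138,780.
Sum of the years' digits = 9+8+7+6+5+4+3+2+1 = 45.
Year 1: $138,780 × 9/45 = $27,756. Book value $134,424.
Year 2: $138,780 × 8/45 = $24,672. Book value $109,752.
Year 3: $138,780 × 7/45 = $21,588. Book value $88,164.
Year 4: $138,780 × 6/45 = $18,504. Book value $69,660.

$18,504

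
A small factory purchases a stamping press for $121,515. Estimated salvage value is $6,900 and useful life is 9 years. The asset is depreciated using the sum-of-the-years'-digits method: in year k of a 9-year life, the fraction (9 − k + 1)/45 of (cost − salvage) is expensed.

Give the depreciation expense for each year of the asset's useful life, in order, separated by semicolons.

Depreciable base = $121,515 − $6,900 = $114,615.
Sum of the years' digits = 9+8+7+6+5+4+3+2+1 = 45.
Year 1: $114,615 × 9/45 = $22,923. Book value $98,592.
Year 2: $114,615 × 8/45 = $20,376. Book value $78,216.
Year 3: $114,615 × 7/45 = $17,829. Book value $60,387.
Year 4: $114,615 × 6/45 = $15,282. Book value $45,105.
Year 5: $114,615 × 5/45 = $12,735. Book value $32,370.
Year 6: $114,615 × 4/45 = $10,188. Book value $22,182.
Year 7: $114,615 × 3/45 = $7,641. Book value $14,541.
Year 8: $114,615 × 2/45 = $5,094. Book value $9,447.
Year 9: $114,615 × 1/45 = $2,547. Book value $6,900.

$22,923; $20,376; $17,829; $15,282; $12,735; $10,188; $7,641; $5,094; $2,547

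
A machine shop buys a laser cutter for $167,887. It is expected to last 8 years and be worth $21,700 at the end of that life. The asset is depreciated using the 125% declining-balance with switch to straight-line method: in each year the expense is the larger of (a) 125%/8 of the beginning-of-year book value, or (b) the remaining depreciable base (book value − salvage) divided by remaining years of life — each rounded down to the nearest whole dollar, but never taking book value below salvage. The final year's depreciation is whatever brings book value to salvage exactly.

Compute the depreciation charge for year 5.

$15,829

Depreciable base = $167,887 − $21,700 = $146,187.
Year 1: DB = ⌊$167,887 × 125%/8⌋ = $26,232; SL = ⌊$146,187/8⌋ = $18,273 → take DB $26,232. Book value $141,655.
Year 2: DB = ⌊$141,655 × 125%/8⌋ = $22,133; SL = ⌊$119,955/7⌋ = $17,136 → take DB $22,133. Book value $119,522.
Year 3: DB = ⌊$119,522 × 125%/8⌋ = $18,675; SL = ⌊$97,822/6⌋ = $16,303 → take DB $18,675. Book value $100,847.
Year 4: DB = ⌊$100,847 × 125%/8⌋ = $15,757; SL = ⌊$79,147/5⌋ = $15,829 → take SL $15,829. Book value $85,018.
Year 5: DB = ⌊$85,018 × 125%/8⌋ = $13,284; SL = ⌊$63,318/4⌋ = $15,829 → take SL $15,829. Book value $69,189.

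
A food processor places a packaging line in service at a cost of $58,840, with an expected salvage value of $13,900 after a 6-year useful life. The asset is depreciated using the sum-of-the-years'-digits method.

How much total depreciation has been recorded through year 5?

$42,800

Depreciable base = $58,840 − $13,900 = $44,940.
Sum of the years' digits = 6+5+4+3+2+1 = 21.
Year 1: $44,940 × 6/21 = $12,840. Book value $46,000.
Year 2: $44,940 × 5/21 = $10,700. Book value $35,300.
Year 3: $44,940 × 4/21 = $8,560. Book value $26,740.
Year 4: $44,940 × 3/21 = $6,420. Book value $20,320.
Year 5: $44,940 × 2/21 = $4,280. Book value $16,040.
Accumulated through year 5 = $58,840 − $16,040 = $42,800.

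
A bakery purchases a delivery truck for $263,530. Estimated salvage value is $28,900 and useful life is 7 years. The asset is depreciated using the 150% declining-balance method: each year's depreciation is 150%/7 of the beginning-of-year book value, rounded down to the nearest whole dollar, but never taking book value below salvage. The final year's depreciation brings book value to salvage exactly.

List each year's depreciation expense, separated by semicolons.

Depreciable base = $263,530 − $28,900 = $234,630.
Year 1: ⌊$263,530 × 150%/7⌋ = $56,470. Book value $207,060.
Year 2: ⌊$207,060 × 150%/7⌋ = $44,370. Book value $162,690.
Year 3: ⌊$162,690 × 150%/7⌋ = $34,862. Book value $127,828.
Year 4: ⌊$127,828 × 150%/7⌋ = $27,391. Book value $100,437.
Year 5: ⌊$100,437 × 150%/7⌋ = $21,522. Book value $78,915.
Year 6: ⌊$78,915 × 150%/7⌋ = $16,910. Book value $62,005.
Year 7 (final): $62,005 − $28,900 = $33,105. Book value $28,900.

$56,470; $44,370; $34,862; $27,391; $21,522; $16,910; $33,105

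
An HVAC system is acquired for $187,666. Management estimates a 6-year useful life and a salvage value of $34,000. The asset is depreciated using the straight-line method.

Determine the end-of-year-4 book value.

Depreciable base = $187,666 − $34,000 = $153,666.
Annual expense = $153,666 / 6 = $25,611.
End of year 1: book value $162,055.
End of year 2: book value $136,444.
End of year 3: book value $110,833.
End of year 4: book value $85,222.

$85,222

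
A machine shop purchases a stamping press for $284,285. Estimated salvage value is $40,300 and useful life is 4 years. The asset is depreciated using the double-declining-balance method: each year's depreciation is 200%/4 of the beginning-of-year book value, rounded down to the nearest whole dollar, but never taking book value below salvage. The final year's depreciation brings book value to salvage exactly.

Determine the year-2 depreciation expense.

Depreciable base = $284,285 − $40,300 = $243,985.
Year 1: ⌊$284,285 × 200%/4⌋ = $142,142. Book value $142,143.
Year 2: ⌊$142,143 × 200%/4⌋ = $71,071. Book value $71,072.

$71,071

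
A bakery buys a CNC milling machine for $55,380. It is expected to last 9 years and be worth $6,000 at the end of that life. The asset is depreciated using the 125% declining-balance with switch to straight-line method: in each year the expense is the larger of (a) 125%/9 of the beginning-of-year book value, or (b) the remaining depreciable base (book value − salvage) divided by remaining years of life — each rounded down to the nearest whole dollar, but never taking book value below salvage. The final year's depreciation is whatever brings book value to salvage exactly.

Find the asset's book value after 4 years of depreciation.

$30,452

Depreciable base = $55,380 − $6,000 = $49,380.
Year 1: DB = ⌊$55,380 × 125%/9⌋ = $7,691; SL = ⌊$49,380/9⌋ = $5,486 → take DB $7,691. Book value $47,689.
Year 2: DB = ⌊$47,689 × 125%/9⌋ = $6,623; SL = ⌊$41,689/8⌋ = $5,211 → take DB $6,623. Book value $41,066.
Year 3: DB = ⌊$41,066 × 125%/9⌋ = $5,703; SL = ⌊$35,066/7⌋ = $5,009 → take DB $5,703. Book value $35,363.
Year 4: DB = ⌊$35,363 × 125%/9⌋ = $4,911; SL = ⌊$29,363/6⌋ = $4,893 → take DB $4,911. Book value $30,452.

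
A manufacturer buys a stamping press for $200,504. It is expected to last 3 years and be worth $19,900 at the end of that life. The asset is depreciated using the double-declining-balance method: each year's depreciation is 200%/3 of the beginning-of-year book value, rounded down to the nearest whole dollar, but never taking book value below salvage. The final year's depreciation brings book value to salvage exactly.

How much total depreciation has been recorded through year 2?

Depreciable base = $200,504 − $19,900 = $180,604.
Year 1: ⌊$200,504 × 200%/3⌋ = $133,669. Book value $66,835.
Year 2: ⌊$66,835 × 200%/3⌋ = $44,556. Book value $22,279.
Accumulated through year 2 = $200,504 − $22,279 = $178,225.

$178,225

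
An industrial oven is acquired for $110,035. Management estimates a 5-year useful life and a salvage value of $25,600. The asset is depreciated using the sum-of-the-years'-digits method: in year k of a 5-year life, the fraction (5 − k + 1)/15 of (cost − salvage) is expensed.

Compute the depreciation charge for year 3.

Depreciable base = $110,035 − $25,600 = $84,435.
Sum of the years' digits = 5+4+3+2+1 = 15.
Year 1: $84,435 × 5/15 = $28,145. Book value $81,890.
Year 2: $84,435 × 4/15 = $22,516. Book value $59,374.
Year 3: $84,435 × 3/15 = $16,887. Book value $42,487.

$16,887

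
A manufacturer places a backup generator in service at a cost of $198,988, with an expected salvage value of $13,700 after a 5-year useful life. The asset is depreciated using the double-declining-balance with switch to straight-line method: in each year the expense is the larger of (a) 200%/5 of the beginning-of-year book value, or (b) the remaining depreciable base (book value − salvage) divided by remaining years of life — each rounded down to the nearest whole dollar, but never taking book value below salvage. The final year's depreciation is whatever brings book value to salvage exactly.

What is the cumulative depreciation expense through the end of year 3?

Depreciable base = $198,988 − $13,700 = $185,288.
Year 1: DB = ⌊$198,988 × 200%/5⌋ = $79,595; SL = ⌊$185,288/5⌋ = $37,057 → take DB $79,595. Book value $119,393.
Year 2: DB = ⌊$119,393 × 200%/5⌋ = $47,757; SL = ⌊$105,693/4⌋ = $26,423 → take DB $47,757. Book value $71,636.
Year 3: DB = ⌊$71,636 × 200%/5⌋ = $28,654; SL = ⌊$57,936/3⌋ = $19,312 → take DB $28,654. Book value $42,982.
Accumulated through year 3 = $198,988 − $42,982 = $156,006.

$156,006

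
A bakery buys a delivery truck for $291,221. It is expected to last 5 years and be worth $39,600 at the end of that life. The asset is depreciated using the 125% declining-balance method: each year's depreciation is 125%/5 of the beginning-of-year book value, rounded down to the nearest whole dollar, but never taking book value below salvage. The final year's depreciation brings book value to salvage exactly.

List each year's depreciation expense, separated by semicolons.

$72,805; $54,604; $40,953; $30,714; $52,545

Depreciable base = $291,221 − $39,600 = $251,621.
Year 1: ⌊$291,221 × 125%/5⌋ = $72,805. Book value $218,416.
Year 2: ⌊$218,416 × 125%/5⌋ = $54,604. Book value $163,812.
Year 3: ⌊$163,812 × 125%/5⌋ = $40,953. Book value $122,859.
Year 4: ⌊$122,859 × 125%/5⌋ = $30,714. Book value $92,145.
Year 5 (final): $92,145 − $39,600 = $52,545. Book value $39,600.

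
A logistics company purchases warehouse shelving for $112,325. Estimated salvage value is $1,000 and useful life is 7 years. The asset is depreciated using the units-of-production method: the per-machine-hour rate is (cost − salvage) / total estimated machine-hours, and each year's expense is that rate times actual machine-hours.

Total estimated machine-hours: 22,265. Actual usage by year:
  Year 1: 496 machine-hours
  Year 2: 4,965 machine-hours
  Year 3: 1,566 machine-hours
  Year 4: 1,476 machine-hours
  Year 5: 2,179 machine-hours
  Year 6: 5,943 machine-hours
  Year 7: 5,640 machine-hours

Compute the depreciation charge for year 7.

Depreciable base = $112,325 − $1,000 = $111,325.
Rate = $111,325 / 22,265 machine-hours = $5 per machine-hour.
Year 1: 496 × $5 = $2,480. Book value $109,845.
Year 2: 4,965 × $5 = $24,825. Book value $85,020.
Year 3: 1,566 × $5 = $7,830. Book value $77,190.
Year 4: 1,476 × $5 = $7,380. Book value $69,810.
Year 5: 2,179 × $5 = $10,895. Book value $58,915.
Year 6: 5,943 × $5 = $29,715. Book value $29,200.
Year 7: 5,640 × $5 = $28,200. Book value $1,000.

$28,200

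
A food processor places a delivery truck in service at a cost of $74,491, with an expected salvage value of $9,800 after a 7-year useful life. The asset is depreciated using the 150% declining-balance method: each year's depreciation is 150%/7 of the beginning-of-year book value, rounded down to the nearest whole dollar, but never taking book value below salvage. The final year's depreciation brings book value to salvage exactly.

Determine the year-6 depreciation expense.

Depreciable base = $74,491 − $9,800 = $64,691.
Year 1: ⌊$74,491 × 150%/7⌋ = $15,962. Book value $58,529.
Year 2: ⌊$58,529 × 150%/7⌋ = $12,541. Book value $45,988.
Year 3: ⌊$45,988 × 150%/7⌋ = $9,854. Book value $36,134.
Year 4: ⌊$36,134 × 150%/7⌋ = $7,743. Book value $28,391.
Year 5: ⌊$28,391 × 150%/7⌋ = $6,083. Book value $22,308.
Year 6: ⌊$22,308 × 150%/7⌋ = $4,780. Book value $17,528.

$4,780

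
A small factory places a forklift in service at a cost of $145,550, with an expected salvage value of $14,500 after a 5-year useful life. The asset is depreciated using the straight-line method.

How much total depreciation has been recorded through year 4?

Depreciable base = $145,550 − $14,500 = $131,050.
Annual expense = $131,050 / 5 = $26,210.
End of year 1: book value $119,340.
End of year 2: book value $93,130.
End of year 3: book value $66,920.
End of year 4: book value $40,710.
Accumulated through year 4 = $145,550 − $40,710 = $104,840.

$104,840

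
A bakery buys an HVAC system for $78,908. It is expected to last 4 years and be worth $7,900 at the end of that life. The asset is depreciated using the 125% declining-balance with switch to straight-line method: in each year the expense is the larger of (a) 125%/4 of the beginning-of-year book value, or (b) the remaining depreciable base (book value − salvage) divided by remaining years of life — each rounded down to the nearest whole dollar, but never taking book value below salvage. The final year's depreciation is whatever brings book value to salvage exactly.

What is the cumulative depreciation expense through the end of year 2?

Depreciable base = $78,908 − $7,900 = $71,008.
Year 1: DB = ⌊$78,908 × 125%/4⌋ = $24,658; SL = ⌊$71,008/4⌋ = $17,752 → take DB $24,658. Book value $54,250.
Year 2: DB = ⌊$54,250 × 125%/4⌋ = $16,953; SL = ⌊$46,350/3⌋ = $15,450 → take DB $16,953. Book value $37,297.
Accumulated through year 2 = $78,908 − $37,297 = $41,611.

$41,611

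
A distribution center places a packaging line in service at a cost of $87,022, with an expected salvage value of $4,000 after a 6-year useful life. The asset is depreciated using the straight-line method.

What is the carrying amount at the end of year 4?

Depreciable base = $87,022 − $4,000 = $83,022.
Annual expense = $83,022 / 6 = $13,837.
End of year 1: book value $73,185.
End of year 2: book value $59,348.
End of year 3: book value $45,511.
End of year 4: book value $31,674.

$31,674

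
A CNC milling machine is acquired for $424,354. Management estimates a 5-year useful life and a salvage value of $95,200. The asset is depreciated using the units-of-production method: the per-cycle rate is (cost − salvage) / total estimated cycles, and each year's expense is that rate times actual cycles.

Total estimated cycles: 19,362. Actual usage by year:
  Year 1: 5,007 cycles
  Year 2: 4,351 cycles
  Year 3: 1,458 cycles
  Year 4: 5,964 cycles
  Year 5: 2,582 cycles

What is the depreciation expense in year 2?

Depreciable base = $424,354 − $95,200 = $329,154.
Rate = $329,154 / 19,362 cycles = $17 per cycle.
Year 1: 5,007 × $17 = $85,119. Book value $339,235.
Year 2: 4,351 × $17 = $73,967. Book value $265,268.

$73,967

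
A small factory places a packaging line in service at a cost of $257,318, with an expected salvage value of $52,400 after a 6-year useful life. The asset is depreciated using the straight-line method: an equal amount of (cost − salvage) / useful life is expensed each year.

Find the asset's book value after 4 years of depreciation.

Depreciable base = $257,318 − $52,400 = $204,918.
Annual expense = $204,918 / 6 = $34,153.
End of year 1: book value $223,165.
End of year 2: book value $189,012.
End of year 3: book value $154,859.
End of year 4: book value $120,706.

$120,706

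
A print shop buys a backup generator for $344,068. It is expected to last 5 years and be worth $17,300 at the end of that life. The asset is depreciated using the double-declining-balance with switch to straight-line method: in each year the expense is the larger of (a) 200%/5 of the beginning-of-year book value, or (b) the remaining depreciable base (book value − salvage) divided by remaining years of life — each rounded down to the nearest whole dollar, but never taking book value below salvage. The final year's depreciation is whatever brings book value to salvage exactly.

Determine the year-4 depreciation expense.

$29,727

Depreciable base = $344,068 − $17,300 = $326,768.
Year 1: DB = ⌊$344,068 × 200%/5⌋ = $137,627; SL = ⌊$326,768/5⌋ = $65,353 → take DB $137,627. Book value $206,441.
Year 2: DB = ⌊$206,441 × 200%/5⌋ = $82,576; SL = ⌊$189,141/4⌋ = $47,285 → take DB $82,576. Book value $123,865.
Year 3: DB = ⌊$123,865 × 200%/5⌋ = $49,546; SL = ⌊$106,565/3⌋ = $35,521 → take DB $49,546. Book value $74,319.
Year 4: DB = ⌊$74,319 × 200%/5⌋ = $29,727; SL = ⌊$57,019/2⌋ = $28,509 → take DB $29,727. Book value $44,592.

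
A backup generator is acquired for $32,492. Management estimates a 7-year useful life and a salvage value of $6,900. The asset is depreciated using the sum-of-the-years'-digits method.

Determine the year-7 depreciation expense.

Depreciable base = $32,492 − $6,900 = $25,592.
Sum of the years' digits = 7+6+5+4+3+2+1 = 28.
Year 1: $25,592 × 7/28 = $6,398. Book value $26,094.
Year 2: $25,592 × 6/28 = $5,484. Book value $20,610.
Year 3: $25,592 × 5/28 = $4,570. Book value $16,040.
Year 4: $25,592 × 4/28 = $3,656. Book value $12,384.
Year 5: $25,592 × 3/28 = $2,742. Book value $9,642.
Year 6: $25,592 × 2/28 = $1,828. Book value $7,814.
Year 7: $25,592 × 1/28 = $914. Book value $6,900.

$914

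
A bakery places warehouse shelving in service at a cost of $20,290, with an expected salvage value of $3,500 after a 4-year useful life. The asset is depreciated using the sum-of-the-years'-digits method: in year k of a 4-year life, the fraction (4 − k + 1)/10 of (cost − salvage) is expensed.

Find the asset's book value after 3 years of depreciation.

Depreciable base = $20,290 − $3,500 = $16,790.
Sum of the years' digits = 4+3+2+1 = 10.
Year 1: $16,790 × 4/10 = $6,716. Book value $13,574.
Year 2: $16,790 × 3/10 = $5,037. Book value $8,537.
Year 3: $16,790 × 2/10 = $3,358. Book value $5,179.

$5,179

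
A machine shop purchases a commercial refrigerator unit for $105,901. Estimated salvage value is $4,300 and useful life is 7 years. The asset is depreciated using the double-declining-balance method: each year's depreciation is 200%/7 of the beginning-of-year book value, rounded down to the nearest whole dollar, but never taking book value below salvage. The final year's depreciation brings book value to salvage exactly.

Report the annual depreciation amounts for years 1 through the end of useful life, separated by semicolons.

$30,257; $21,612; $15,437; $11,027; $7,876; $5,626; $9,766

Depreciable base = $105,901 − $4,300 = $101,601.
Year 1: ⌊$105,901 × 200%/7⌋ = $30,257. Book value $75,644.
Year 2: ⌊$75,644 × 200%/7⌋ = $21,612. Book value $54,032.
Year 3: ⌊$54,032 × 200%/7⌋ = $15,437. Book value $38,595.
Year 4: ⌊$38,595 × 200%/7⌋ = $11,027. Book value $27,568.
Year 5: ⌊$27,568 × 200%/7⌋ = $7,876. Book value $19,692.
Year 6: ⌊$19,692 × 200%/7⌋ = $5,626. Book value $14,066.
Year 7 (final): $14,066 − $4,300 = $9,766. Book value $4,300.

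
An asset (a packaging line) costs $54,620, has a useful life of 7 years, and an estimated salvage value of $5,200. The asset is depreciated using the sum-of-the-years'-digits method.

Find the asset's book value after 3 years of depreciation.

Depreciable base = $54,620 − $5,200 = $49,420.
Sum of the years' digits = 7+6+5+4+3+2+1 = 28.
Year 1: $49,420 × 7/28 = $12,355. Book value $42,265.
Year 2: $49,420 × 6/28 = $10,590. Book value $31,675.
Year 3: $49,420 × 5/28 = $8,825. Book value $22,850.

$22,850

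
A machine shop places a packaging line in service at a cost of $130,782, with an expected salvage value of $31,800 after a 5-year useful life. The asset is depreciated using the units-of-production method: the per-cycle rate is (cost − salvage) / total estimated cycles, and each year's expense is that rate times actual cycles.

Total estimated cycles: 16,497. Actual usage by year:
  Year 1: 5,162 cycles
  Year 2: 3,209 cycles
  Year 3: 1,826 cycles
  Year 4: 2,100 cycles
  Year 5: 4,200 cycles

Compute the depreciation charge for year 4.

$12,600

Depreciable base = $130,782 − $31,800 = $98,982.
Rate = $98,982 / 16,497 cycles = $6 per cycle.
Year 1: 5,162 × $6 = $30,972. Book value $99,810.
Year 2: 3,209 × $6 = $19,254. Book value $80,556.
Year 3: 1,826 × $6 = $10,956. Book value $69,600.
Year 4: 2,100 × $6 = $12,600. Book value $57,000.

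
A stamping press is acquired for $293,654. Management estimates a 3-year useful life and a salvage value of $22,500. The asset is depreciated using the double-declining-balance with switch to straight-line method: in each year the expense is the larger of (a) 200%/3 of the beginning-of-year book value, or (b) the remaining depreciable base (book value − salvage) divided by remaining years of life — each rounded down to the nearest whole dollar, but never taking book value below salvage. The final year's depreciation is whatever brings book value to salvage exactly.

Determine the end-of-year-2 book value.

Depreciable base = $293,654 − $22,500 = $271,154.
Year 1: DB = ⌊$293,654 × 200%/3⌋ = $195,769; SL = ⌊$271,154/3⌋ = $90,384 → take DB $195,769. Book value $97,885.
Year 2: DB = ⌊$97,885 × 200%/3⌋ = $65,256; SL = ⌊$75,385/2⌋ = $37,692 → take DB $65,256. Book value $32,629.

$32,629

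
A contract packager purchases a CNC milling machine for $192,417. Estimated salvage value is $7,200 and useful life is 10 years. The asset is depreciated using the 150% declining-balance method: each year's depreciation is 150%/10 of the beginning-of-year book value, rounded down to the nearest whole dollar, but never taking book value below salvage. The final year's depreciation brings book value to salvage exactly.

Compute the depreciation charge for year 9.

Depreciable base = $192,417 − $7,200 = $185,217.
Year 1: ⌊$192,417 × 150%/10⌋ = $28,862. Book value $163,555.
Year 2: ⌊$163,555 × 150%/10⌋ = $24,533. Book value $139,022.
Year 3: ⌊$139,022 × 150%/10⌋ = $20,853. Book value $118,169.
Year 4: ⌊$118,169 × 150%/10⌋ = $17,725. Book value $100,444.
Year 5: ⌊$100,444 × 150%/10⌋ = $15,066. Book value $85,378.
Year 6: ⌊$85,378 × 150%/10⌋ = $12,806. Book value $72,572.
Year 7: ⌊$72,572 × 150%/10⌋ = $10,885. Book value $61,687.
Year 8: ⌊$61,687 × 150%/10⌋ = $9,253. Book value $52,434.
Year 9: ⌊$52,434 × 150%/10⌋ = $7,865. Book value $44,569.

$7,865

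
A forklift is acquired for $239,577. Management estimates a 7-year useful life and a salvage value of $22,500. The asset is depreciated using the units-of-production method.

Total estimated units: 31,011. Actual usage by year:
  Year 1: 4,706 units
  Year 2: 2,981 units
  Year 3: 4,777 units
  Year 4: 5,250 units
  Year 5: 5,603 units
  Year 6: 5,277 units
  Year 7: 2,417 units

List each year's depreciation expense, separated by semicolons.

Depreciable base = $239,577 − $22,500 = $217,077.
Rate = $217,077 / 31,011 units = $7 per unit.
Year 1: 4,706 × $7 = $32,942. Book value $206,635.
Year 2: 2,981 × $7 = $20,867. Book value $185,768.
Year 3: 4,777 × $7 = $33,439. Book value $152,329.
Year 4: 5,250 × $7 = $36,750. Book value $115,579.
Year 5: 5,603 × $7 = $39,221. Book value $76,358.
Year 6: 5,277 × $7 = $36,939. Book value $39,419.
Year 7: 2,417 × $7 = $16,919. Book value $22,500.

$32,942; $20,867; $33,439; $36,750; $39,221; $36,939; $16,919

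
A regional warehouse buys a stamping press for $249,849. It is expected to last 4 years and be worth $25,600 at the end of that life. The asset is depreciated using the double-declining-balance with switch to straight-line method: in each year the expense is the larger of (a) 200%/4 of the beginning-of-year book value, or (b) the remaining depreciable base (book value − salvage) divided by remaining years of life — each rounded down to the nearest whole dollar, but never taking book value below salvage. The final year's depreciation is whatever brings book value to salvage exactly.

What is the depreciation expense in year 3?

$31,231

Depreciable base = $249,849 − $25,600 = $224,249.
Year 1: DB = ⌊$249,849 × 200%/4⌋ = $124,924; SL = ⌊$224,249/4⌋ = $56,062 → take DB $124,924. Book value $124,925.
Year 2: DB = ⌊$124,925 × 200%/4⌋ = $62,462; SL = ⌊$99,325/3⌋ = $33,108 → take DB $62,462. Book value $62,463.
Year 3: DB = ⌊$62,463 × 200%/4⌋ = $31,231; SL = ⌊$36,863/2⌋ = $18,431 → take DB $31,231. Book value $31,232.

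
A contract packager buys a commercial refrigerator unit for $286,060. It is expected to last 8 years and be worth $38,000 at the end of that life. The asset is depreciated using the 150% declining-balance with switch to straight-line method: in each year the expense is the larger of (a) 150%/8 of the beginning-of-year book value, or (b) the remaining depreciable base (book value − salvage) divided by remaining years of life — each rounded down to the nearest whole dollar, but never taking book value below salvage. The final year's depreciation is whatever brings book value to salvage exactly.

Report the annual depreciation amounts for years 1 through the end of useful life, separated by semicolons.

Depreciable base = $286,060 − $38,000 = $248,060.
Year 1: DB = ⌊$286,060 × 150%/8⌋ = $53,636; SL = ⌊$248,060/8⌋ = $31,007 → take DB $53,636. Book value $232,424.
Year 2: DB = ⌊$232,424 × 150%/8⌋ = $43,579; SL = ⌊$194,424/7⌋ = $27,774 → take DB $43,579. Book value $188,845.
Year 3: DB = ⌊$188,845 × 150%/8⌋ = $35,408; SL = ⌊$150,845/6⌋ = $25,140 → take DB $35,408. Book value $153,437.
Year 4: DB = ⌊$153,437 × 150%/8⌋ = $28,769; SL = ⌊$115,437/5⌋ = $23,087 → take DB $28,769. Book value $124,668.
Year 5: DB = ⌊$124,668 × 150%/8⌋ = $23,375; SL = ⌊$86,668/4⌋ = $21,667 → take DB $23,375. Book value $101,293.
Year 6: DB = ⌊$101,293 × 150%/8⌋ = $18,992; SL = ⌊$63,293/3⌋ = $21,097 → take SL $21,097. Book value $80,196.
Year 7: DB = ⌊$80,196 × 150%/8⌋ = $15,036; SL = ⌊$42,196/2⌋ = $21,098 → take SL $21,098. Book value $59,098.
Year 8 (final): $59,098 − $38,000 = $21,098. Book value $38,000.

$53,636; $43,579; $35,408; $28,769; $23,375; $21,097; $21,098; $21,098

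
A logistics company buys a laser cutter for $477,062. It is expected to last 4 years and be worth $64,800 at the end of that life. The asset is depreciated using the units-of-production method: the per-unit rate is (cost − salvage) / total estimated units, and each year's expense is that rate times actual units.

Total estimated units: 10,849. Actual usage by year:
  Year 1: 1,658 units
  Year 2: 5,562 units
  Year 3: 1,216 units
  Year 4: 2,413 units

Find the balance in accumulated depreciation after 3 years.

Depreciable base = $477,062 − $64,800 = $412,262.
Rate = $412,262 / 10,849 units = $38 per unit.
Year 1: 1,658 × $38 = $63,004. Book value $414,058.
Year 2: 5,562 × $38 = $211,356. Book value $202,702.
Year 3: 1,216 × $38 = $46,208. Book value $156,494.
Accumulated through year 3 = $477,062 − $156,494 = $320,568.

$320,568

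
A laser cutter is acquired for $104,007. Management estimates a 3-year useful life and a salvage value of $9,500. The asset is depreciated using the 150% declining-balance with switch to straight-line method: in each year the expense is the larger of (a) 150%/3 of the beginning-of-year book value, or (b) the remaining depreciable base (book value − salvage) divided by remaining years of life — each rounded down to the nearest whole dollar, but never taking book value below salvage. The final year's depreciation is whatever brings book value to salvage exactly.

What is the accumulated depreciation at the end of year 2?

Depreciable base = $104,007 − $9,500 = $94,507.
Year 1: DB = ⌊$104,007 × 150%/3⌋ = $52,003; SL = ⌊$94,507/3⌋ = $31,502 → take DB $52,003. Book value $52,004.
Year 2: DB = ⌊$52,004 × 150%/3⌋ = $26,002; SL = ⌊$42,504/2⌋ = $21,252 → take DB $26,002. Book value $26,002.
Accumulated through year 2 = $104,007 − $26,002 = $78,005.

$78,005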